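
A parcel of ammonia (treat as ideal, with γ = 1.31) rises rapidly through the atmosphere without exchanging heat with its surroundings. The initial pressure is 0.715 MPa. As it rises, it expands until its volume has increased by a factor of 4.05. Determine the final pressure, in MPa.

P₂ ≈ 0.114 MPa

Adiabatic: P₁V₁^γ = P₂V₂^γ ⇒ P₂ = P₁ (V₁/V₂)^γ.
P₂ = 0.715 × (1/4.05)^(1.31) = 0.1144 MPa.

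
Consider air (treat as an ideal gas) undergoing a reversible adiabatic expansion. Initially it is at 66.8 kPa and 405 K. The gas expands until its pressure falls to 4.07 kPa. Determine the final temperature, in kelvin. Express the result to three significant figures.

Adiabatic: T₂/T₁ = (P₂/P₁)^((γ−1)/γ).
For a diatomic ideal gas γ = 7/5, so (γ−1)/γ = 2/7.
T₂ = 405 × (4.07/66.8)^(2/7) = 182.1 K.

T₂ ≈ 182 K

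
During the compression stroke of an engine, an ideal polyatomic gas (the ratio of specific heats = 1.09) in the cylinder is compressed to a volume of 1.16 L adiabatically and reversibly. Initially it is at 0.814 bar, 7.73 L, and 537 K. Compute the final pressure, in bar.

Since PV^γ is constant along a reversible adiabat, P₂ = P₁ (V₁/V₂)^γ.
P₂ = 0.814 × (7.73/1.16)^(1.09) = 6.434 bar.

P₂ ≈ 6.43 bar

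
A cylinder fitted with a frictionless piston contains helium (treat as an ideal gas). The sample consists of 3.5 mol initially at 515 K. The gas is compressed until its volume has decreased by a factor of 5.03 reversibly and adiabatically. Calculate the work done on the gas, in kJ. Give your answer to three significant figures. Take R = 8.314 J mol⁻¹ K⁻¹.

W ≈ 43.5 kJ

Adiabatic: T₁V₁^(γ−1) = T₂V₂^(γ−1) ⇒ T₂ = T₁ (V₁/V₂)^(γ−1).
γ = 5/3 for a monatomic ideal gas, so γ−1 = 2/3.
T₂ = 515 × 5.03^(2/3) = 1512 K.
Q = 0, so ΔU = W_on_gas = nCᵥΔT with Cᵥ = R/(γ−1) = 12.47 J/(mol·K).
ΔU = 3.5 × 12.47 × (1512 − 515) = 43510 J.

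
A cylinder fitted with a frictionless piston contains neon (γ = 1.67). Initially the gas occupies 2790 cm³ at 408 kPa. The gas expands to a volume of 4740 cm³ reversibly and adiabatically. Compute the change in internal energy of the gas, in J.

ΔU ≈ -508 J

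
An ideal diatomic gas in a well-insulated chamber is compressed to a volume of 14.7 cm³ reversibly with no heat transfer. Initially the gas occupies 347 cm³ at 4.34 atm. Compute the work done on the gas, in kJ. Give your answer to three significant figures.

W ≈ 0.970 kJ

γ = 7/5 for a diatomic ideal gas.
P₂ = P₁(V₁/V₂)^γ = 4.34×(347/14.7)^(7/5) = 362.8 atm.
For a reversible adiabat, W_by_gas = (P₁V₁ − P₂V₂)/(γ−1).
W_by = (439800×0.000347 − 3.676×10^7×1.47×10^-5) / (2/5) = -969.6 J.
W_on_gas = −W_by = 969.6 J.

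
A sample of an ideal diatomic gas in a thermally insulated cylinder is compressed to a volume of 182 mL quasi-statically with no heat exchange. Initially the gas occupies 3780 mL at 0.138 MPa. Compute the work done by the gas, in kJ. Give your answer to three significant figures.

γ = 7/5 for a diatomic ideal gas.
P₂ = P₁(V₁/V₂)^γ = 0.138×(3780/182)^(7/5) = 9.644 MPa.
For a reversible adiabat, W_by_gas = (P₁V₁ − P₂V₂)/(γ−1).
W_by = (138000×0.00378 − 9.644×10^6×0.000182) / (2/5) = -3084 J.

W ≈ -3.08 kJ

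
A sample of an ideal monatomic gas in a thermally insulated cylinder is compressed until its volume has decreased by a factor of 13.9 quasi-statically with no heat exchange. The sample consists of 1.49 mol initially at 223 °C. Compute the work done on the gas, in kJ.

Adiabatic: T₁V₁^(γ−1) = T₂V₂^(γ−1) ⇒ T₂ = T₁ (V₁/V₂)^(γ−1).
γ = 5/3 for a monatomic ideal gas, so γ−1 = 2/3.
T₁ = 223 °C = 496.1 K.
T₂ = 496.1 × 13.9^(2/3) = 2868 K.
Q = 0, so ΔU = W_on_gas = nCᵥΔT with Cᵥ = R/(γ−1) = 12.47 J/(mol·K).
ΔU = 1.49 × 12.47 × (2868 − 496.1) = 44080 J.

W ≈ 44.1 kJ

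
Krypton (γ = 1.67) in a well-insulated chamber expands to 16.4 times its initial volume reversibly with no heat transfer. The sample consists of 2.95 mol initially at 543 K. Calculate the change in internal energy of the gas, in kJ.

Adiabatic: T₁V₁^(γ−1) = T₂V₂^(γ−1) ⇒ T₂ = T₁ (V₁/V₂)^(γ−1).
T₂ = 543 × (1/16.4)^(0.67) = 83.34 K.
Q = 0, so ΔU = W_on_gas = nCᵥΔT with Cᵥ = R/(γ−1) = 12.41 J/(mol·K).
ΔU = 2.95 × 12.41 × (83.34 − 543) = -16830 J.

ΔU ≈ -16.8 kJ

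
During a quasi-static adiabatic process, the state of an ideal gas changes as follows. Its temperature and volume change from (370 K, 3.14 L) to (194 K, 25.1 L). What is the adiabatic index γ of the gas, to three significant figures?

γ ≈ 1.31

TV^(γ−1) = const ⇒ γ − 1 = ln(T₂/T₁) / ln(V₁/V₂).
γ = 1 + ln(194/370) / ln(3.14/25.1) = 1.311.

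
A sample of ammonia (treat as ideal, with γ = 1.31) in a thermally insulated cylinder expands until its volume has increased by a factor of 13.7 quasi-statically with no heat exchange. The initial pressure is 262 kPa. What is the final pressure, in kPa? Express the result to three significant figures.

Since PV^γ is constant along a reversible adiabat, P₂ = P₁ (V₁/V₂)^γ.
P₂ = 262 × (1/13.7)^(1.31) = 8.496 kPa.

P₂ ≈ 8.50 kPa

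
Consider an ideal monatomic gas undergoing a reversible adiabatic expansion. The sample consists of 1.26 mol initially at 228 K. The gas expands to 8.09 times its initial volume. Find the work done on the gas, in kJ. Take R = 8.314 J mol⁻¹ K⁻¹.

W ≈ -2.69 kJ

For a reversible adiabat TV^(γ−1) is constant, so T₂ = T₁ (V₁/V₂)^(γ−1).
γ = 5/3 for a monatomic ideal gas, so γ−1 = 2/3.
T₂ = 228 × (1/8.09)^(2/3) = 56.58 K.
Q = 0, so ΔU = W_on_gas = nCᵥΔT with Cᵥ = R/(γ−1) = 12.47 J/(mol·K).
ΔU = 1.26 × 12.47 × (56.58 − 228) = -2694 J.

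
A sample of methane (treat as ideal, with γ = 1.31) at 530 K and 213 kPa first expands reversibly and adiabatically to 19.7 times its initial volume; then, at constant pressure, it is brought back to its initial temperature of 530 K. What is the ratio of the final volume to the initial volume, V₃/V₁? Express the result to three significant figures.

Adiabatic step: V₂/V₁ = 19.7; T₂ = T₁·(1/19.7)^(0.31) = 210.4 K.
Isobaric step: V₃/V₂ = T₃/T₂ = 530/210.4.
V₃/V₁ = (V₂/V₁)(V₃/V₂) = 19.7 × (530/210.4) = 49.63.

V₃/V₁ ≈ 49.6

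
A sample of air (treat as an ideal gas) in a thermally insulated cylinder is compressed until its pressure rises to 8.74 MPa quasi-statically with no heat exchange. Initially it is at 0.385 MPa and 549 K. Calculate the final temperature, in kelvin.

T₂ ≈ 1340 K

Adiabatic: T₂/T₁ = (P₂/P₁)^((γ−1)/γ).
For a diatomic ideal gas γ = 7/5, so (γ−1)/γ = 2/7.
T₂ = 549 × (8.74/0.385)^(2/7) = 1340 K.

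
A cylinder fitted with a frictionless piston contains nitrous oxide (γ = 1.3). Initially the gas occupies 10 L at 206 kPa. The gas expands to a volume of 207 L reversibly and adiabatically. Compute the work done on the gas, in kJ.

W ≈ -4.10 kJ

P₂ = P₁(V₁/V₂)^γ = 206×(10/207)^(1.3) = 4.01 kPa.
For a reversible adiabat, W_by_gas = (P₁V₁ − P₂V₂)/(γ−1).
W_by = (206000×0.01 − 4010×0.207) / (0.3) = 4100 J.
W_on_gas = −W_by = -4100 J.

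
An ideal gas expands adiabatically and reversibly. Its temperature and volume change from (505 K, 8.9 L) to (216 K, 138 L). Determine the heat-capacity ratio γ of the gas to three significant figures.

γ ≈ 1.31

TV^(γ−1) = const ⇒ γ − 1 = ln(T₂/T₁) / ln(V₁/V₂).
γ = 1 + ln(216/505) / ln(8.9/138) = 1.31.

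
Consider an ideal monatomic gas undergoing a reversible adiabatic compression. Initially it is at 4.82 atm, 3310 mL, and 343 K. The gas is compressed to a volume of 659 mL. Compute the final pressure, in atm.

P₂ ≈ 71.0 atm

Adiabatic: P₁V₁^γ = P₂V₂^γ ⇒ P₂ = P₁ (V₁/V₂)^γ.
γ = 5/3 for a monatomic ideal gas.
P₂ = 4.82 × (3310/659)^(5/3) = 71 atm.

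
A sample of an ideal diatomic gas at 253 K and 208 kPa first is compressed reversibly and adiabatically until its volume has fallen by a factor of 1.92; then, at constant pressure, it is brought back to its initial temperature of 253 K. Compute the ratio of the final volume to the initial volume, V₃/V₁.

For a diatomic ideal gas γ = 7/5.
Adiabatic step: V₂/V₁ = 0.5208; T₂ = T₁·1.92^(2/5) = 328.4 K.
Isobaric step: V₃/V₂ = T₃/T₂ = 253/328.4.
V₃/V₁ = (V₂/V₁)(V₃/V₂) = 0.5208 × (253/328.4) = 0.4012.

V₃/V₁ ≈ 0.401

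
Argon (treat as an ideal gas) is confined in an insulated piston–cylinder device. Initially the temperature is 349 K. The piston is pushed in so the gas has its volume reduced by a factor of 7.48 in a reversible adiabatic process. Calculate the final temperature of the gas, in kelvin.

T₂ ≈ 1330 K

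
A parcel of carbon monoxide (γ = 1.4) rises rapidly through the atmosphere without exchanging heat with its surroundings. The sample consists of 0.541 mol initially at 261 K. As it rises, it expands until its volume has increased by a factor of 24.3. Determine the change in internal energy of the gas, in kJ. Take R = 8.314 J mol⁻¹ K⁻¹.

ΔU ≈ -2.12 kJ

Adiabatic: T₁V₁^(γ−1) = T₂V₂^(γ−1) ⇒ T₂ = T₁ (V₁/V₂)^(γ−1).
T₂ = 261 × (1/24.3)^(0.4) = 72.84 K.
Q = 0, so ΔU = W_on_gas = nCᵥΔT with Cᵥ = R/(γ−1) = 20.79 J/(mol·K).
ΔU = 0.541 × 20.79 × (72.84 − 261) = -2116 J.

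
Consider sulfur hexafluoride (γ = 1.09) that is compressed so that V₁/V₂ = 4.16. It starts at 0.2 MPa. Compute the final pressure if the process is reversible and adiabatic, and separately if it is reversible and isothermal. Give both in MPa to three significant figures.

adiabatic: 0.946 MPa; isothermal: 0.832 MPa

Isothermal: P₂ = P₁(V₁/V₂) = 0.2×4.16 = 0.832 MPa.
Adiabatic: P₂ = P₁(V₁/V₂)^γ = 0.2×4.16^(1.09) = 0.9459 MPa.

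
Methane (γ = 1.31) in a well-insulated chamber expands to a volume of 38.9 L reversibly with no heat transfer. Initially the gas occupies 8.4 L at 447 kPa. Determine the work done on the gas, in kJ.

W ≈ -4.58 kJ

P₂ = P₁(V₁/V₂)^γ = 447×(8.4/38.9)^(1.31) = 60.02 kPa.
For a reversible adiabat, W_by_gas = (P₁V₁ − P₂V₂)/(γ−1).
W_by = (447000×0.0084 − 60020×0.0389) / (0.31) = 4581 J.
W_on_gas = −W_by = -4581 J.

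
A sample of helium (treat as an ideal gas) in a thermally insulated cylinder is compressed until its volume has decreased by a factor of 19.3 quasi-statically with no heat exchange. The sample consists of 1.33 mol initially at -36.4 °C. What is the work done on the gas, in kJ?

W ≈ 24.3 kJ

For a reversible adiabat TV^(γ−1) is constant, so T₂ = T₁ (V₁/V₂)^(γ−1).
γ = 5/3 for a monatomic ideal gas, so γ−1 = 2/3.
T₁ = -36.4 °C = 236.7 K.
T₂ = 236.7 × 19.3^(2/3) = 1703 K.
Q = 0, so ΔU = W_on_gas = nCᵥΔT with Cᵥ = R/(γ−1) = 12.47 J/(mol·K).
ΔU = 1.33 × 12.47 × (1703 − 236.7) = 24330 J.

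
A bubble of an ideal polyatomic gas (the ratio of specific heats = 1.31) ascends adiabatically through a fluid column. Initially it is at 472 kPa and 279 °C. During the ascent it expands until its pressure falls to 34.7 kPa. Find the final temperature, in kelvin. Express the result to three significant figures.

Adiabatic: T₂/T₁ = (P₂/P₁)^((γ−1)/γ).
T₁ = 279 °C = 552.1 K.
T₂ = 552.1 × (34.7/472)^(0.237) = 297.7 K.

T₂ ≈ 298 K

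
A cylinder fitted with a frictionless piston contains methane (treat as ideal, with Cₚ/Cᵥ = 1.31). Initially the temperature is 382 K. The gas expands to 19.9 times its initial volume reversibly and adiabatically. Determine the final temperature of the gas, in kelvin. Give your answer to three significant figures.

T₂ ≈ 151 K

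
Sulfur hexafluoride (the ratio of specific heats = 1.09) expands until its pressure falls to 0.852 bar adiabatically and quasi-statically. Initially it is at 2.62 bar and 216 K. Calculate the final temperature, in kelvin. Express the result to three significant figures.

T₂ ≈ 197 K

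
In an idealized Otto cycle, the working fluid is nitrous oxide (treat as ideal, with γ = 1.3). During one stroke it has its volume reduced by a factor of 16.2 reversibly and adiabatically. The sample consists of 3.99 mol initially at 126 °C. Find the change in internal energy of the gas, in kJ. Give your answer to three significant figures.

For a reversible adiabat TV^(γ−1) is constant, so T₂ = T₁ (V₁/V₂)^(γ−1).
T₁ = 126 °C = 399.1 K.
T₂ = 399.1 × 16.2^(0.3) = 920.4 K.
Q = 0, so ΔU = W_on_gas = nCᵥΔT with Cᵥ = R/(γ−1) = 27.71 J/(mol·K).
ΔU = 3.99 × 27.71 × (920.4 − 399.1) = 57640 J.

ΔU ≈ 57.6 kJ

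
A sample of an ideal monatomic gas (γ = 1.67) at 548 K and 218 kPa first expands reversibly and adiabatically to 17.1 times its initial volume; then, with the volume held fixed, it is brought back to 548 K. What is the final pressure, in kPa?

Adiabatic step (PV^γ = const): P₂ = 218×(1/17.1)^(1.67) = 1.903 kPa; T₂ = 548×(1/17.1)^(0.67) = 81.78 K.
Isochoric: P₃ = P₂(T₃/T₂) = 1.903 × (548/81.78) = 12.75 kPa.

P₃ ≈ 12.7 kPa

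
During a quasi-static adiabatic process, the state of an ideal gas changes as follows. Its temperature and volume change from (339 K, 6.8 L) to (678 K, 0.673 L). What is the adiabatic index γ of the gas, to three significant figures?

γ ≈ 1.30

TV^(γ−1) = const ⇒ γ − 1 = ln(T₂/T₁) / ln(V₁/V₂).
γ = 1 + ln(678/339) / ln(6.8/0.673) = 1.3.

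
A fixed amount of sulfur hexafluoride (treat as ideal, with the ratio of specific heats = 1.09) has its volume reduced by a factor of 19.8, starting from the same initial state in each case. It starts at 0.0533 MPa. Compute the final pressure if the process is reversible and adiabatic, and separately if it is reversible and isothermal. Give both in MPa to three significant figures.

Isothermal: P₂ = P₁(V₁/V₂) = 0.0533×19.8 = 1.055 MPa.
Adiabatic: P₂ = P₁(V₁/V₂)^γ = 0.0533×19.8^(1.09) = 1.381 MPa.

adiabatic: 1.38 MPa; isothermal: 1.06 MPa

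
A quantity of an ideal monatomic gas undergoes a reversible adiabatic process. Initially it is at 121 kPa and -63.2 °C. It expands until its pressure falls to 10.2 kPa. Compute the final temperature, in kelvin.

Along an adiabat T P^((1−γ)/γ) is constant, so T₂ = T₁ (P₂/P₁)^((γ−1)/γ).
For a monatomic ideal gas γ = 5/3, so (γ−1)/γ = 2/5.
T₁ = -63.2 °C = 209.9 K.
T₂ = 209.9 × (10.2/121)^(2/5) = 78.06 K.

T₂ ≈ 78.1 K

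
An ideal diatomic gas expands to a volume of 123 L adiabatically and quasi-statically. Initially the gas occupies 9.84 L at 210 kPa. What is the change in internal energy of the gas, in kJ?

γ = 7/5 for a diatomic ideal gas.
P₂ = P₁(V₁/V₂)^γ = 210×(9.84/123)^(7/5) = 6.117 kPa.
For a reversible adiabat, W_by_gas = (P₁V₁ − P₂V₂)/(γ−1).
W_by = (210000×0.00984 − 6117×0.123) / (2/5) = 3285 J.
Q = 0 ⇒ ΔU = −W_by = -3285 J.

ΔU ≈ -3.28 kJ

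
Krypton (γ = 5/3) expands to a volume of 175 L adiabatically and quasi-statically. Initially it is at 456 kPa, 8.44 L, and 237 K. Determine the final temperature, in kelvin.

T₂ ≈ 31.4 K

For a reversible adiabat TV^(γ−1) is constant, so T₂ = T₁ (V₁/V₂)^(γ−1).
T₂ = 237 × (8.44/175)^(2/3) = 31.4 K.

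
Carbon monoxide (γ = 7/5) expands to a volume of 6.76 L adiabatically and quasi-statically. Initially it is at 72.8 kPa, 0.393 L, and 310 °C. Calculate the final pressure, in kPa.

P₂ ≈ 1.36 kPa

Adiabatic: P₁V₁^γ = P₂V₂^γ ⇒ P₂ = P₁ (V₁/V₂)^γ.
P₂ = 72.8 × (0.393/6.76)^(7/5) = 1.356 kPa.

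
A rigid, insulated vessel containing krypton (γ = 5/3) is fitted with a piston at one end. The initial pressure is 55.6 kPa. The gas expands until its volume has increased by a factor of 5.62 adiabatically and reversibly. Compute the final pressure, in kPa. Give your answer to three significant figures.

P₂ ≈ 3.13 kPa

Since PV^γ is constant along a reversible adiabat, P₂ = P₁ (V₁/V₂)^γ.
P₂ = 55.6 × (1/5.62)^(5/3) = 3.13 kPa.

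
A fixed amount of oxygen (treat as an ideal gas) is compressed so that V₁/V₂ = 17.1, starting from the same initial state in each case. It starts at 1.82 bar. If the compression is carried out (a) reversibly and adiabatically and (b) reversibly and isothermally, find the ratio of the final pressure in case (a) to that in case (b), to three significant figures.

P_adiabatic / P_isothermal ≈ 3.11

For a diatomic ideal gas γ = 7/5.
Isothermal: P_b = P₁(V₁/V₂) = 1.82×17.1.
Adiabatic: P_a = P₁(V₁/V₂)^γ = 1.82×17.1^(7/5).
P_a/P_b = (V₁/V₂)^(γ−1) = 17.1^(2/5) = 3.113.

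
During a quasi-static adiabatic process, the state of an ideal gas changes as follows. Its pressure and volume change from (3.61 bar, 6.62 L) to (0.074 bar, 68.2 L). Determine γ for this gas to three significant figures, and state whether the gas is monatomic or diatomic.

PV^γ = const ⇒ γ = ln(P₂/P₁) / ln(V₁/V₂).
γ = ln(0.074/3.61) / ln(6.62/68.2) = 1.667.
γ ≈ 1.67 is close to 5/3, so the gas is monatomic.

γ ≈ 1.67; monatomic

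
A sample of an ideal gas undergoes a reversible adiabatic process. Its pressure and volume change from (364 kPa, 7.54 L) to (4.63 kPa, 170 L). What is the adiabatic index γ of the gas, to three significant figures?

γ ≈ 1.40

PV^γ = const ⇒ γ = ln(P₂/P₁) / ln(V₁/V₂).
γ = ln(4.63/364) / ln(7.54/170) = 1.401.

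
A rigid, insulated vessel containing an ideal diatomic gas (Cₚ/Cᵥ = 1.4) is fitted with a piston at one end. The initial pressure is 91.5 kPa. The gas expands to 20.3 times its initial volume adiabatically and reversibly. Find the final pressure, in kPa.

Since PV^γ is constant along a reversible adiabat, P₂ = P₁ (V₁/V₂)^γ.
P₂ = 91.5 × (1/20.3)^(1.4) = 1.352 kPa.

P₂ ≈ 1.35 kPa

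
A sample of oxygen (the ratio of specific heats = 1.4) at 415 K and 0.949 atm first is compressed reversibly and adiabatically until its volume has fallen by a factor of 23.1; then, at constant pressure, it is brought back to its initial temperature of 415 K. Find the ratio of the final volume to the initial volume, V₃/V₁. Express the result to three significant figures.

V₃/V₁ ≈ 0.0123

Adiabatic step: V₂/V₁ = 0.04329; T₂ = T₁·23.1^(0.4) = 1457 K.
Isobaric step: V₃/V₂ = T₃/T₂ = 415/1457.
V₃/V₁ = (V₂/V₁)(V₃/V₂) = 0.04329 × (415/1457) = 0.01233.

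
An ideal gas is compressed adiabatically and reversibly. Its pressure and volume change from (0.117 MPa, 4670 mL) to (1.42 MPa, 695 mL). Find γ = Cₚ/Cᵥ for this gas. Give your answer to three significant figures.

γ ≈ 1.31

PV^γ = const ⇒ γ = ln(P₂/P₁) / ln(V₁/V₂).
γ = ln(1.42/0.117) / ln(4670/695) = 1.31.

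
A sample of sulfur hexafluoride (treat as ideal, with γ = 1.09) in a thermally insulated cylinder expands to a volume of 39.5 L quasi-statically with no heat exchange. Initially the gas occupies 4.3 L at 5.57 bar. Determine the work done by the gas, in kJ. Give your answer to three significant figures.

P₂ = P₁(V₁/V₂)^γ = 5.57×(4.3/39.5)^(1.09) = 0.4966 bar.
For a reversible adiabat, W_by_gas = (P₁V₁ − P₂V₂)/(γ−1).
W_by = (557000×0.0043 − 49660×0.0395) / (0.09) = 4815 J.

W ≈ 4.82 kJ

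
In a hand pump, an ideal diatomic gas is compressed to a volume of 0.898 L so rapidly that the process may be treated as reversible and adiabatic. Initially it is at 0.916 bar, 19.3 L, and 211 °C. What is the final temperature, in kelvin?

For a reversible adiabat TV^(γ−1) is constant, so T₂ = T₁ (V₁/V₂)^(γ−1).
γ = 7/5 for a diatomic ideal gas.
T₁ = 211 °C = 484.1 K.
T₂ = 484.1 × (19.3/0.898)^(2/5) = 1652 K.

T₂ ≈ 1650 K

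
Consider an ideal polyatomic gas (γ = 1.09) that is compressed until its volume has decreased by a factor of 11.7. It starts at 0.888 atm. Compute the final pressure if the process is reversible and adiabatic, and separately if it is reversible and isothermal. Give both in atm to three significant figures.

adiabatic: 13.0 atm; isothermal: 10.4 atm

Isothermal: P₂ = P₁(V₁/V₂) = 0.888×11.7 = 10.39 atm.
Adiabatic: P₂ = P₁(V₁/V₂)^γ = 0.888×11.7^(1.09) = 12.96 atm.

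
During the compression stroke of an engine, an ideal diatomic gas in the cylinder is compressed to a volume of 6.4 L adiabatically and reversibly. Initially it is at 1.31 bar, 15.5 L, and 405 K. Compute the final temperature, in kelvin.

Adiabatic: T₁V₁^(γ−1) = T₂V₂^(γ−1) ⇒ T₂ = T₁ (V₁/V₂)^(γ−1).
γ = 7/5 for a diatomic ideal gas.
T₂ = 405 × (15.5/6.4)^(2/5) = 576.9 K.

T₂ ≈ 577 K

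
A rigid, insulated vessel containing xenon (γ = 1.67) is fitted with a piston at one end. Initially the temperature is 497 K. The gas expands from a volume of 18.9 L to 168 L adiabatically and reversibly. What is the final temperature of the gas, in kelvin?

T₂ ≈ 115 K

Adiabatic: T₁V₁^(γ−1) = T₂V₂^(γ−1) ⇒ T₂ = T₁ (V₁/V₂)^(γ−1).
T₂ = 497 × (18.9/168)^(0.67) = 115 K.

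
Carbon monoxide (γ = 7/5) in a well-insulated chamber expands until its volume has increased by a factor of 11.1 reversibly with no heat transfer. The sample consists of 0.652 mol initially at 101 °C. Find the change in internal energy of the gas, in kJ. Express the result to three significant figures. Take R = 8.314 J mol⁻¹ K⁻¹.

For a reversible adiabat TV^(γ−1) is constant, so T₂ = T₁ (V₁/V₂)^(γ−1).
T₁ = 101 °C = 374.1 K.
T₂ = 374.1 × (1/11.1)^(2/5) = 142.9 K.
Q = 0, so ΔU = W_on_gas = nCᵥΔT with Cᵥ = R/(γ−1) = 20.79 J/(mol·K).
ΔU = 0.652 × 20.79 × (142.9 − 374.1) = -3134 J.

ΔU ≈ -3.13 kJ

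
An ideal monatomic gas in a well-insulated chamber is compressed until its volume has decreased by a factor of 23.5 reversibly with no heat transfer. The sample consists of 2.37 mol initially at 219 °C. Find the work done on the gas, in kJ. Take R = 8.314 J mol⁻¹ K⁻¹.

W ≈ 105 kJ

For a reversible adiabat TV^(γ−1) is constant, so T₂ = T₁ (V₁/V₂)^(γ−1).
γ = 5/3 for a monatomic ideal gas, so γ−1 = 2/3.
T₁ = 219 °C = 492.1 K.
T₂ = 492.1 × 23.5^(2/3) = 4038 K.
Q = 0, so ΔU = W_on_gas = nCᵥΔT with Cᵥ = R/(γ−1) = 12.47 J/(mol·K).
ΔU = 2.37 × 12.47 × (4038 − 492.1) = 104800 J.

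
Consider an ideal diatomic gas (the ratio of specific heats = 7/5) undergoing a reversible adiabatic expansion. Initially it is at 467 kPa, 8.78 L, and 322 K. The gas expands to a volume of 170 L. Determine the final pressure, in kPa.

P₂ ≈ 7.37 kPa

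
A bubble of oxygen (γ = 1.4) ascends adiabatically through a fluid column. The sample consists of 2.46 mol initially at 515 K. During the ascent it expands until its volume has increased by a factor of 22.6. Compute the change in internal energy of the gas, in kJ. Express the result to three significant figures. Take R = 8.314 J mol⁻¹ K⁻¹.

Adiabatic: T₁V₁^(γ−1) = T₂V₂^(γ−1) ⇒ T₂ = T₁ (V₁/V₂)^(γ−1).
T₂ = 515 × (1/22.6)^(0.4) = 148 K.
Q = 0, so ΔU = W_on_gas = nCᵥΔT with Cᵥ = R/(γ−1) = 20.79 J/(mol·K).
ΔU = 2.46 × 20.79 × (148 − 515) = -18770 J.

ΔU ≈ -18.8 kJ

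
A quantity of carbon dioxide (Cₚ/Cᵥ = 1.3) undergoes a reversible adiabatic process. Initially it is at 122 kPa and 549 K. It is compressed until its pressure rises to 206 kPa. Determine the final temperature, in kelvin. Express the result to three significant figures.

Along an adiabat T P^((1−γ)/γ) is constant, so T₂ = T₁ (P₂/P₁)^((γ−1)/γ).
T₂ = 549 × (206/122)^(0.231) = 619.5 K.

T₂ ≈ 620 K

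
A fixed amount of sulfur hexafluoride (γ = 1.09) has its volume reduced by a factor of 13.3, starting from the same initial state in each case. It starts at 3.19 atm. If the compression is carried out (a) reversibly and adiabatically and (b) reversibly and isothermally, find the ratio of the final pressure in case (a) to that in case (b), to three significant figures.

Isothermal: P_b = P₁(V₁/V₂) = 3.19×13.3.
Adiabatic: P_a = P₁(V₁/V₂)^γ = 3.19×13.3^(1.09).
P_a/P_b = (V₁/V₂)^(γ−1) = 13.3^(0.09) = 1.262.

P_adiabatic / P_isothermal ≈ 1.26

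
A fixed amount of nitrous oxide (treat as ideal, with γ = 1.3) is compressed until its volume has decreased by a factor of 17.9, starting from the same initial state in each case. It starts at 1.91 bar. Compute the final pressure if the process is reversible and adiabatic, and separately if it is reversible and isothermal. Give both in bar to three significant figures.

Isothermal: P₂ = P₁(V₁/V₂) = 1.91×17.9 = 34.19 bar.
Adiabatic: P₂ = P₁(V₁/V₂)^γ = 1.91×17.9^(1.3) = 81.23 bar.

adiabatic: 81.2 bar; isothermal: 34.2 bar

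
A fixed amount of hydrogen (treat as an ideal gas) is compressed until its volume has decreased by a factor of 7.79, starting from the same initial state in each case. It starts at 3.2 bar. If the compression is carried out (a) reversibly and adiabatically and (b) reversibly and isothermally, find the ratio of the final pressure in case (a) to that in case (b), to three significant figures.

P_adiabatic / P_isothermal ≈ 2.27

For a diatomic ideal gas γ = 7/5.
Isothermal: P_b = P₁(V₁/V₂) = 3.2×7.79.
Adiabatic: P_a = P₁(V₁/V₂)^γ = 3.2×7.79^(7/5).
P_a/P_b = (V₁/V₂)^(γ−1) = 7.79^(2/5) = 2.273.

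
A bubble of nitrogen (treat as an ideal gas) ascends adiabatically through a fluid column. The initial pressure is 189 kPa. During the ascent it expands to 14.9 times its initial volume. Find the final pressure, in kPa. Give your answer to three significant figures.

P₂ ≈ 4.31 kPa

Adiabatic: P₁V₁^γ = P₂V₂^γ ⇒ P₂ = P₁ (V₁/V₂)^γ.
For a diatomic ideal gas γ = 7/5.
P₂ = 189 × (1/14.9)^(7/5) = 4.305 kPa.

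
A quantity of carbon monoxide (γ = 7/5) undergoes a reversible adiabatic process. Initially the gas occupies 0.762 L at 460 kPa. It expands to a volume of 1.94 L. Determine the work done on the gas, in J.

W ≈ -273 J

P₂ = P₁(V₁/V₂)^γ = 460×(0.762/1.94)^(7/5) = 124.3 kPa.
For a reversible adiabat, W_by_gas = (P₁V₁ − P₂V₂)/(γ−1).
W_by = (460000×0.000762 − 124300×0.00194) / (2/5) = 273.3 J.
W_on_gas = −W_by = -273.3 J.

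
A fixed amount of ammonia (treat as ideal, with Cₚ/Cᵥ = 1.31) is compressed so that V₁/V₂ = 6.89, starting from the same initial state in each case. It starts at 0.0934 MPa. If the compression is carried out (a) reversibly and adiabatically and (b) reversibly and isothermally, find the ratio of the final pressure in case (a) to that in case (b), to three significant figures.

P_adiabatic / P_isothermal ≈ 1.82

Isothermal: P_b = P₁(V₁/V₂) = 0.0934×6.89.
Adiabatic: P_a = P₁(V₁/V₂)^γ = 0.0934×6.89^(1.31).
P_a/P_b = (V₁/V₂)^(γ−1) = 6.89^(0.31) = 1.819.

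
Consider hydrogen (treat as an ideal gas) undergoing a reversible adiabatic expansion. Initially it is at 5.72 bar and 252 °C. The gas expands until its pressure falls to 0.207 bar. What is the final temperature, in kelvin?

T₂ ≈ 203 K

Along an adiabat T P^((1−γ)/γ) is constant, so T₂ = T₁ (P₂/P₁)^((γ−1)/γ).
For a diatomic ideal gas γ = 7/5, so (γ−1)/γ = 2/7.
T₁ = 252 °C = 525.1 K.
T₂ = 525.1 × (0.207/5.72)^(2/7) = 203.4 K.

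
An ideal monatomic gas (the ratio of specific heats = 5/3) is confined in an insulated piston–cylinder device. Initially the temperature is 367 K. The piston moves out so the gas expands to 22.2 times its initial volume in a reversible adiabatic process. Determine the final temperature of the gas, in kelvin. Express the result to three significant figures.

T₂ ≈ 46.5 K

For a reversible adiabat TV^(γ−1) is constant, so T₂ = T₁ (V₁/V₂)^(γ−1).
T₂ = 367 × (1/22.2)^(2/3) = 46.46 K.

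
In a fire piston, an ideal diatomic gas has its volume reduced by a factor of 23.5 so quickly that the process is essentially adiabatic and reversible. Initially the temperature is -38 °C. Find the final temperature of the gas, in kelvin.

T₂ ≈ 831 K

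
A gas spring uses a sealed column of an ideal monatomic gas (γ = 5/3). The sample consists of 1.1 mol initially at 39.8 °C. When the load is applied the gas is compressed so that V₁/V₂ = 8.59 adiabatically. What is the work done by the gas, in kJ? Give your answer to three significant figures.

W ≈ -13.7 kJ

Adiabatic: T₁V₁^(γ−1) = T₂V₂^(γ−1) ⇒ T₂ = T₁ (V₁/V₂)^(γ−1).
T₁ = 39.8 °C = 312.9 K.
T₂ = 312.9 × 8.59^(2/3) = 1313 K.
Q = 0, so ΔU = W_on_gas = nCᵥΔT with Cᵥ = R/(γ−1) = 12.47 J/(mol·K).
ΔU = 1.1 × 12.47 × (1313 − 312.9) = 13710 J.
Work done by the gas = −ΔU = -13710 J.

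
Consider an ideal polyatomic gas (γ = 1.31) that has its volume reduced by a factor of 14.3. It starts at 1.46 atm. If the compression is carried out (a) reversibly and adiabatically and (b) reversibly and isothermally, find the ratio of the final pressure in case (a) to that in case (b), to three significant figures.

P_adiabatic / P_isothermal ≈ 2.28

Isothermal: P_b = P₁(V₁/V₂) = 1.46×14.3.
Adiabatic: P_a = P₁(V₁/V₂)^γ = 1.46×14.3^(1.31).
P_a/P_b = (V₁/V₂)^(γ−1) = 14.3^(0.31) = 2.281.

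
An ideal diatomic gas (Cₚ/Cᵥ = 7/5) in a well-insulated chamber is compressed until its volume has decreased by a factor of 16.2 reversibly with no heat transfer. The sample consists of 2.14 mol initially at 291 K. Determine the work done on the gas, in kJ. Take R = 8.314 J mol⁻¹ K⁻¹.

For a reversible adiabat TV^(γ−1) is constant, so T₂ = T₁ (V₁/V₂)^(γ−1).
T₂ = 291 × 16.2^(2/5) = 886.5 K.
Q = 0, so ΔU = W_on_gas = nCᵥΔT with Cᵥ = R/(γ−1) = 20.79 J/(mol·K).
ΔU = 2.14 × 20.79 × (886.5 − 291) = 26490 J.

W ≈ 26.5 kJ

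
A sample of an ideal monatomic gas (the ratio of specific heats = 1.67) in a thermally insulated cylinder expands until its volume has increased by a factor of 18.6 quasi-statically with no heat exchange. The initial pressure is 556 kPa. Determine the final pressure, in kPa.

Since PV^γ is constant along a reversible adiabat, P₂ = P₁ (V₁/V₂)^γ.
P₂ = 556 × (1/18.6)^(1.67) = 4.217 kPa.

P₂ ≈ 4.22 kPa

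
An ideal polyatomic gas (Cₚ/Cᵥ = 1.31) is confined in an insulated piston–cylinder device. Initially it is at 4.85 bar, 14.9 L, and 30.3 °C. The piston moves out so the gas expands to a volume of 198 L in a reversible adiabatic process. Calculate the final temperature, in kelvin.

For a reversible adiabat TV^(γ−1) is constant, so T₂ = T₁ (V₁/V₂)^(γ−1).
T₁ = 30.3 °C = 303.4 K.
T₂ = 303.4 × (14.9/198)^(0.31) = 136.1 K.

T₂ ≈ 136 K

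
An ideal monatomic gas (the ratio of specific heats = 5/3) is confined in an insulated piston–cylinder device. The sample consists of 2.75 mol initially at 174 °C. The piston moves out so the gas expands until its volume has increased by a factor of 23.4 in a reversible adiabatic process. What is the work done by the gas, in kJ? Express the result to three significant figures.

W ≈ 13.5 kJ

For a reversible adiabat TV^(γ−1) is constant, so T₂ = T₁ (V₁/V₂)^(γ−1).
T₁ = 174 °C = 447.1 K.
T₂ = 447.1 × (1/23.4)^(2/3) = 54.66 K.
Q = 0, so ΔU = W_on_gas = nCᵥΔT with Cᵥ = R/(γ−1) = 12.47 J/(mol·K).
ΔU = 2.75 × 12.47 × (54.66 − 447.1) = -13460 J.
Work done by the gas = −ΔU = 13460 J.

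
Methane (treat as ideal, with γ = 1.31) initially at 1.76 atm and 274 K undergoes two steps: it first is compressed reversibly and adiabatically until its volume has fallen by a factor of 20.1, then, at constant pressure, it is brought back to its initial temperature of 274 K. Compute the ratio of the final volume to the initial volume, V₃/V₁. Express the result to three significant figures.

V₃/V₁ ≈ 0.0196

Adiabatic step: V₂/V₁ = 0.04975; T₂ = T₁·20.1^(0.31) = 694.6 K.
Isobaric step: V₃/V₂ = T₃/T₂ = 274/694.6.
V₃/V₁ = (V₂/V₁)(V₃/V₂) = 0.04975 × (274/694.6) = 0.01963.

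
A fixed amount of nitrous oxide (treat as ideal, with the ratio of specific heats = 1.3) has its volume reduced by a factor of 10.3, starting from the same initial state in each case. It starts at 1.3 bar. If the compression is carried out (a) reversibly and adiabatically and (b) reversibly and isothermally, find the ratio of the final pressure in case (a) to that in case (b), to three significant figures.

P_adiabatic / P_isothermal ≈ 2.01

Isothermal: P_b = P₁(V₁/V₂) = 1.3×10.3.
Adiabatic: P_a = P₁(V₁/V₂)^γ = 1.3×10.3^(1.3).
P_a/P_b = (V₁/V₂)^(γ−1) = 10.3^(0.3) = 2.013.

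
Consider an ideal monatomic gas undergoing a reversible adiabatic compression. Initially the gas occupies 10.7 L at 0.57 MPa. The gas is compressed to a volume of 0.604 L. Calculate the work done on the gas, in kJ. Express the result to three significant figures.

W ≈ 53.0 kJ

γ = 5/3 for a monatomic ideal gas.
P₂ = P₁(V₁/V₂)^γ = 0.57×(10.7/0.604)^(5/3) = 68.62 MPa.
For a reversible adiabat, W_by_gas = (P₁V₁ − P₂V₂)/(γ−1).
W_by = (570000×0.0107 − 6.862×10^7×0.000604) / (2/3) = -53020 J.
W_on_gas = −W_by = 53020 J.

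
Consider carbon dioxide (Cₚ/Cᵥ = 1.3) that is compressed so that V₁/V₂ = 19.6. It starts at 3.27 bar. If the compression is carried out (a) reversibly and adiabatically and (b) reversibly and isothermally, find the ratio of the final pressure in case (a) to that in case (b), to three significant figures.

P_adiabatic / P_isothermal ≈ 2.44

Isothermal: P_b = P₁(V₁/V₂) = 3.27×19.6.
Adiabatic: P_a = P₁(V₁/V₂)^γ = 3.27×19.6^(1.3).
P_a/P_b = (V₁/V₂)^(γ−1) = 19.6^(0.3) = 2.442.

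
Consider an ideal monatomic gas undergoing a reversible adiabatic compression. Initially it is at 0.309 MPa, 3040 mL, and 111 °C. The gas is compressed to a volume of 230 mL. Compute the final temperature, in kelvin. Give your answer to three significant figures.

T₂ ≈ 2150 K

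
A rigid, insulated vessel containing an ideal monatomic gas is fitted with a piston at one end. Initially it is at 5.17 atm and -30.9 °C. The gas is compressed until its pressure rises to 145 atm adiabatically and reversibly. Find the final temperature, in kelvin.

T₂ ≈ 919 K

Adiabatic: T₂/T₁ = (P₂/P₁)^((γ−1)/γ).
For a monatomic ideal gas γ = 5/3, so (γ−1)/γ = 2/5.
T₁ = -30.9 °C = 242.2 K.
T₂ = 242.2 × (145/5.17)^(2/5) = 919.2 K.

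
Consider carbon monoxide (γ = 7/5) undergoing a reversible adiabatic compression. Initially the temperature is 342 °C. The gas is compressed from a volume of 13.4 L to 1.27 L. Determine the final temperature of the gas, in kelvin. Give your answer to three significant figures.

T₂ ≈ 1580 K

Adiabatic: T₁V₁^(γ−1) = T₂V₂^(γ−1) ⇒ T₂ = T₁ (V₁/V₂)^(γ−1).
T₁ = 342 °C = 615.1 K.
T₂ = 615.1 × (13.4/1.27)^(2/5) = 1579 K.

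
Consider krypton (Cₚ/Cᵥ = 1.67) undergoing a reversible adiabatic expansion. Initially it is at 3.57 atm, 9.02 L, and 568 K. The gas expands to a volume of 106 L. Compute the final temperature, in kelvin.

T₂ ≈ 109 K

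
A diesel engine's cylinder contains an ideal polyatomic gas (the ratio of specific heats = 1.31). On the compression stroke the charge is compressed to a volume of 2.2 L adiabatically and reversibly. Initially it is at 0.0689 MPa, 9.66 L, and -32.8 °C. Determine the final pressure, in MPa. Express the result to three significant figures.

P₂ ≈ 0.479 MPa

Since PV^γ is constant along a reversible adiabat, P₂ = P₁ (V₁/V₂)^γ.
P₂ = 0.0689 × (9.66/2.2)^(1.31) = 0.4786 MPa.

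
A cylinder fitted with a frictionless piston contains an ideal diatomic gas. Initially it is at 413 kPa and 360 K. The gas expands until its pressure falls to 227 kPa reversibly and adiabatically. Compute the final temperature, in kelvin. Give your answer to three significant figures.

Along an adiabat T P^((1−γ)/γ) is constant, so T₂ = T₁ (P₂/P₁)^((γ−1)/γ).
For a diatomic ideal gas γ = 7/5, so (γ−1)/γ = 2/7.
T₂ = 360 × (227/413)^(2/7) = 303.4 K.

T₂ ≈ 303 K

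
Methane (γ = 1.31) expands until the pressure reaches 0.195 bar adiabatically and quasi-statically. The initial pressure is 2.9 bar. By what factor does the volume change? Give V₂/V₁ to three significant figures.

From PV^γ = const, V₂/V₁ = (P₁/P₂)^(1/γ).
V₂/V₁ = (2.9/0.195)^(0.763) = 7.851.

V₂/V₁ ≈ 7.85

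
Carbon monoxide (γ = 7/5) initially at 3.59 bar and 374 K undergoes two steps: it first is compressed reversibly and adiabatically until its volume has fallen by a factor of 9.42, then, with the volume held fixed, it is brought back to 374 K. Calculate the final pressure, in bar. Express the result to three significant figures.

P₃ ≈ 33.8 bar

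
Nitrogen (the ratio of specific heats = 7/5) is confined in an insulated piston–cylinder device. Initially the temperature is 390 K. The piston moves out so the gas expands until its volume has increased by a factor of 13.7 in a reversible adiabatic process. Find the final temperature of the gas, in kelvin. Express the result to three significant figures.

T₂ ≈ 137 K

For a reversible adiabat TV^(γ−1) is constant, so T₂ = T₁ (V₁/V₂)^(γ−1).
T₂ = 390 × (1/13.7)^(2/5) = 136.9 K.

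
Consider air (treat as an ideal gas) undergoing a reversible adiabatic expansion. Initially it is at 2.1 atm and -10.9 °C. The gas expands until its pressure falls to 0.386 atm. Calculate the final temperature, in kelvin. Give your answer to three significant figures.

T₂ ≈ 162 K

Along an adiabat T P^((1−γ)/γ) is constant, so T₂ = T₁ (P₂/P₁)^((γ−1)/γ).
For a diatomic ideal gas γ = 7/5, so (γ−1)/γ = 2/7.
T₁ = -10.9 °C = 262.2 K.
T₂ = 262.2 × (0.386/2.1)^(2/7) = 161.6 K.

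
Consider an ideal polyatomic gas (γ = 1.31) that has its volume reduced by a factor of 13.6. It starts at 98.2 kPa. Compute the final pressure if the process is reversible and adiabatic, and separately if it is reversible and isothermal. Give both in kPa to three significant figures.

Isothermal: P₂ = P₁(V₁/V₂) = 98.2×13.6 = 1336 kPa.
Adiabatic: P₂ = P₁(V₁/V₂)^γ = 98.2×13.6^(1.31) = 2999 kPa.

adiabatic: 3000 kPa; isothermal: 1340 kPa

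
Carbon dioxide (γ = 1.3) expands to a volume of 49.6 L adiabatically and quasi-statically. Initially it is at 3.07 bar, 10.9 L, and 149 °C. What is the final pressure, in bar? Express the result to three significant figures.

P₂ ≈ 0.428 bar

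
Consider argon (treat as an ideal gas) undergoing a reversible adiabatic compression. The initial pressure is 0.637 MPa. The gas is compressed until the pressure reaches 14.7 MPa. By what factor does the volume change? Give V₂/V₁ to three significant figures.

V₂/V₁ ≈ 0.152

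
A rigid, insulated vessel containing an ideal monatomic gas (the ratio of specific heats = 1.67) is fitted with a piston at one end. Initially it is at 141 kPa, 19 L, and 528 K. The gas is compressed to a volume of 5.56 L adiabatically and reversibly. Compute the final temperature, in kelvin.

For a reversible adiabat TV^(γ−1) is constant, so T₂ = T₁ (V₁/V₂)^(γ−1).
T₂ = 528 × (19/5.56)^(0.67) = 1203 K.

T₂ ≈ 1200 K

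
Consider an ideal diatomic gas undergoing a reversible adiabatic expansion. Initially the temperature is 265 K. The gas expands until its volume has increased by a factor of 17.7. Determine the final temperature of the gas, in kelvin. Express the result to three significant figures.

Adiabatic: T₁V₁^(γ−1) = T₂V₂^(γ−1) ⇒ T₂ = T₁ (V₁/V₂)^(γ−1).
For a diatomic ideal gas γ = 7/5, so γ−1 = 2/5.
T₂ = 265 × (1/17.7)^(2/5) = 83.96 K.

T₂ ≈ 84.0 K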